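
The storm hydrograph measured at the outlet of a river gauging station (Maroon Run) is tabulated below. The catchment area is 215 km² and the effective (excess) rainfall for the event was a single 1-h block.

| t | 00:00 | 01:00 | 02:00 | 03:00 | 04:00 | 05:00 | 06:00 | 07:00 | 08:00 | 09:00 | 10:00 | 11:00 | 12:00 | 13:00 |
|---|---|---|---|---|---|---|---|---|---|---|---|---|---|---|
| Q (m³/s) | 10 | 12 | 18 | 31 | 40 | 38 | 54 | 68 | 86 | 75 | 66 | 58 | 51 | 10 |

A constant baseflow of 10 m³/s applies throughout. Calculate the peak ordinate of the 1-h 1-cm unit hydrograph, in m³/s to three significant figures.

Direct runoff: 0.0, 2.0, 8.0, 21.0, 30.0, 28.0, 44.0, 58.0, 76.0, 65.0, 56.0, 48.0, 41.0, 0.0 m³/s; ΣQ_DR = 477.0 m³/s, peak = 76.0 m³/s.
Runoff depth d = ΣQ_DR·Δt / A = 477.0 × 3600 / (215 km²) = 7.987 mm.
The 1-cm UH is the DRH scaled by (10 mm)/d, so U_p = 76.0 × 10/7.987 = 95.2 m³/s.

U_p ≈ 95.2 m³/s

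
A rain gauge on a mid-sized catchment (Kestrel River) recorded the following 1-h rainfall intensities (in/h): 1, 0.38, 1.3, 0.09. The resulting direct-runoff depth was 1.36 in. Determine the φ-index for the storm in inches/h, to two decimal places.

φ ≈ 0.47 in/h

Only the 2 blocks with intensity above φ contribute runoff: 1, 1.3 in/h.
Σ(I−φ)·Δt = d  ⇒  (1+1.3 − 2φ)·1 = 1.36
φ = (2.300 − 1.36/1) / 2 = 0.47 in/h.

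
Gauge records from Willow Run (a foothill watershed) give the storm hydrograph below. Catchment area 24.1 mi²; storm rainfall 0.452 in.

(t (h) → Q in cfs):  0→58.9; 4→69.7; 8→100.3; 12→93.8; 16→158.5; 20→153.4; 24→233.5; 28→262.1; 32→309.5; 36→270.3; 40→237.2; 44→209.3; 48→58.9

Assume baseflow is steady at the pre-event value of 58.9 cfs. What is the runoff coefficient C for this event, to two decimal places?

ΣQ_DR = 1450 cfs; V = ΣQ_DR·Δt = 2.088 × 10^7 ft³.
Runoff depth d = V / A = 0.3729 in.
C = d / P = 0.3729 / 0.452 = 0.82.

C ≈ 0.82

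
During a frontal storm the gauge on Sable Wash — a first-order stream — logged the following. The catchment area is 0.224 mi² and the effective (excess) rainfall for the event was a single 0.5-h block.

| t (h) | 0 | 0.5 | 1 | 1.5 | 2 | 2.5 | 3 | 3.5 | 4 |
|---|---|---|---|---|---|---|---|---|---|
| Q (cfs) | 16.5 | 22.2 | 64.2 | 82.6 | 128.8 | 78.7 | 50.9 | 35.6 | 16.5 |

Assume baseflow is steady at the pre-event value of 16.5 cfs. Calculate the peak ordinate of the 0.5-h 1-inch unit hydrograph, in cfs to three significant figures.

Direct runoff: 0.0, 5.7, 47.7, 66.1, 112.3, 62.2, 34.4, 19.1, 0.0 cfs; ΣQ_DR = 347.5 cfs, peak = 112.3 cfs.
Runoff depth d = ΣQ_DR·Δt / A = 347.5 × 1800 / (0.224 mi²) = 1.202 in.
The 1-inch UH is the DRH scaled by (1 in)/d, so U_p = 112.3 × 1/1.202 = 93.4 cfs.

U_p ≈ 93.4 cfs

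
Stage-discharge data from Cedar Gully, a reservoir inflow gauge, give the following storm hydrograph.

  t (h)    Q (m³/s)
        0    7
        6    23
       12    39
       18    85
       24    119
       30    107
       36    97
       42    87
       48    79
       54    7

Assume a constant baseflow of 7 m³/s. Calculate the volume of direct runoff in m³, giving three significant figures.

Direct-runoff ordinates (Q − Q_b): 0.0, 16.0, 32.0, 78.0, 112.0, 100.0, 90.0, 80.0, 72.0, 0.0 m³/s.
ΣQ_DR = 580.0 m³/s.
With Δt = 6 h = 21600 s, V = ΣQ_DR · Δt = 580.0 × 21600 = 1.25 × 10^7 m³.

V ≈ 1.25 × 10^7 m³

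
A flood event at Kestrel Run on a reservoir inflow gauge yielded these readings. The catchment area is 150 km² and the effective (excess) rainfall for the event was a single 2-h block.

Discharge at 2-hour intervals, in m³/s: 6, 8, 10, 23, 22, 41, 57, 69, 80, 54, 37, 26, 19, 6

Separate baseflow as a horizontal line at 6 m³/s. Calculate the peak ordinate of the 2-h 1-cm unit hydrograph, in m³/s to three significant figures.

U_p ≈ 41.2 m³/s

Direct runoff: 0.0, 2.0, 4.0, 17.0, 16.0, 35.0, 51.0, 63.0, 74.0, 48.0, 31.0, 20.0, 13.0, 0.0 m³/s; ΣQ_DR = 374.0 m³/s, peak = 74.0 m³/s.
Runoff depth d = ΣQ_DR·Δt / A = 374.0 × 7200 / (150 km²) = 17.95 mm.
The 1-cm UH is the DRH scaled by (10 mm)/d, so U_p = 74.0 × 10/17.95 = 41.2 m³/s.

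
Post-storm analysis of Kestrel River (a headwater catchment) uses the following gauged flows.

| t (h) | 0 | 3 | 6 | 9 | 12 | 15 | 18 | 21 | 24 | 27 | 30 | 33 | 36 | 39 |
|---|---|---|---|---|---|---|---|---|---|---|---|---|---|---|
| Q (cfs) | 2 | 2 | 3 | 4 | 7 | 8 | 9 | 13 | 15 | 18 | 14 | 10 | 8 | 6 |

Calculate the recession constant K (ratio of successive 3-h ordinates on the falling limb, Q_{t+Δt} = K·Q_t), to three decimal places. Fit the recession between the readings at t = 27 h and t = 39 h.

Using the recession-limb readings at t = 27 h and t = 39 h: Q falls from 18 to 6 cfs over 4 intervals.
K = (Q₂/Q₁)^(1/4) = (6/18)^(1/4) = 0.760.

K ≈ 0.760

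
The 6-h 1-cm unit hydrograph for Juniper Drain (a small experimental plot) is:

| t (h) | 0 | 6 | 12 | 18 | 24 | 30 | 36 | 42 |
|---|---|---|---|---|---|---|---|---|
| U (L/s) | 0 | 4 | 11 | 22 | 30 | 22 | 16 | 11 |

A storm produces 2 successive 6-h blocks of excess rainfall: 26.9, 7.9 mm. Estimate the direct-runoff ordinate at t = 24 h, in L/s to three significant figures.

By discrete convolution, Q_j = Σ (P_i / 10 mm) · U_{j−i}.
At t = 24 h (j=4): Q = (26.9/10)·30 + (7.9/10)·22 = 98.1 L/s.

Q ≈ 98.1 L/s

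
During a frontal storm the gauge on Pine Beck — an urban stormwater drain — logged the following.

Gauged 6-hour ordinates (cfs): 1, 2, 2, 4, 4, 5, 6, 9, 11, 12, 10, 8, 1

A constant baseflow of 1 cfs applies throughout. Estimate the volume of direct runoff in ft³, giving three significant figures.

V ≈ 1.34 × 10^6 ft³

Direct-runoff ordinates (Q − Q_b): 0.0, 1.0, 1.0, 3.0, 3.0, 4.0, 5.0, 8.0, 10.0, 11.0, 9.0, 7.0, 0.0 cfs.
ΣQ_DR = 62.00 cfs.
With Δt = 6 h = 21600 s, V = ΣQ_DR · Δt = 62.00 × 21600 = 1.34 × 10^6 ft³.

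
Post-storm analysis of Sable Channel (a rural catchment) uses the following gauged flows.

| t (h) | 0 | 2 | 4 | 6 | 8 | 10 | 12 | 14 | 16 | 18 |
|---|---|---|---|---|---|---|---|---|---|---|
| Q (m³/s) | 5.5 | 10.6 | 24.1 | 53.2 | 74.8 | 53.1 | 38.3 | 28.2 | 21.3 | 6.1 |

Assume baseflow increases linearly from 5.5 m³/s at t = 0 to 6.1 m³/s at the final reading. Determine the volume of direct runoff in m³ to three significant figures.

Direct-runoff ordinates (Q − Q_b): 0.00, 5.03, 18.47, 47.50, 69.03, 47.27, 32.40, 22.23, 15.27, 0.00 m³/s.
ΣQ_DR = 257.2 m³/s.
With Δt = 2 h = 7200 s, V = ΣQ_DR · Δt = 257.2 × 7200 = 1.85 × 10^6 m³.

V ≈ 1.85 × 10^6 m³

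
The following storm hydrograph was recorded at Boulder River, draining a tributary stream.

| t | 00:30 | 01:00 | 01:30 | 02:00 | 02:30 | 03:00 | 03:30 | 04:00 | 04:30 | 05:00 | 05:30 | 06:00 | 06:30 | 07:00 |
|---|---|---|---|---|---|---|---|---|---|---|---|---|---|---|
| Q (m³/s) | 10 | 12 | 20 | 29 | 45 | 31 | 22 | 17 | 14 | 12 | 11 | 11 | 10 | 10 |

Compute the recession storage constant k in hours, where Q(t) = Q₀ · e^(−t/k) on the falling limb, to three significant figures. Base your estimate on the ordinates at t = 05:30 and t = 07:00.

k ≈ 15.7 h

On the falling limb, Q drops from 11 to 10 m³/s between t = 05:30 and t = 07:00 (Δt = 1.5 h).
k = −Δt / ln(Q₂/Q₁) = −1.5 / ln(10/11) = 15.7 h.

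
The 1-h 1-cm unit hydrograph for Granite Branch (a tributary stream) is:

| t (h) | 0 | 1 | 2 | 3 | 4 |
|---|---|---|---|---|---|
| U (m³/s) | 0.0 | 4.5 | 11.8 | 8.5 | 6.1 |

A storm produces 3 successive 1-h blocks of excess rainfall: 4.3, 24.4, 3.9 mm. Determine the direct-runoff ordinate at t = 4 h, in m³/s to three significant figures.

Q ≈ 28.0 m³/s

By discrete convolution, Q_j = Σ (P_i / 10 mm) · U_{j−i}.
At t = 4 h (j=4): Q = (4.3/10)·6.1 + (24.4/10)·8.5 + (3.9/10)·11.8 = 28.0 m³/s.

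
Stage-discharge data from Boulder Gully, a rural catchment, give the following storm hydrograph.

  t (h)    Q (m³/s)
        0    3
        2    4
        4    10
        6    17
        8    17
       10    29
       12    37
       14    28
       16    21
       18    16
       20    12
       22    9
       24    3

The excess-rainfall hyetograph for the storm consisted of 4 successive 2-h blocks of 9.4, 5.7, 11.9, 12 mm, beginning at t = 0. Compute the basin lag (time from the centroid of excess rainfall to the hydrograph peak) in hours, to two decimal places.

t_L ≈ 7.64 h

Centroid of excess rainfall: t_c = Σ P_i·t̄_i / ΣP_i = 4.3590 h (block centres at 1, 3, 5, 7 h).
Hydrograph peak occurs at t = 12 h, so basin lag t_L = 12 − 4.3590 = 7.64 h.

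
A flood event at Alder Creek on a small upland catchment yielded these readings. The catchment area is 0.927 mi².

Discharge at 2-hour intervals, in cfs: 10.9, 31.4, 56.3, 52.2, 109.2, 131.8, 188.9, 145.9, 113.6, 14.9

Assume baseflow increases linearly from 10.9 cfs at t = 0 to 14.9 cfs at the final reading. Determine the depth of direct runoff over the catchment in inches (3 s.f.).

Direct runoff: 0.00, 20.06, 44.51, 39.97, 96.52, 118.68, 175.33, 131.89, 99.14, 0.00 cfs; ΣQ_DR = 726.1 cfs.
V = ΣQ_DR · Δt = 726.1 × 7200 s = 5.228 × 10^6 ft³.
Over A = 0.927 mi², depth = V / A = 2.43 in.

d ≈ 2.43 in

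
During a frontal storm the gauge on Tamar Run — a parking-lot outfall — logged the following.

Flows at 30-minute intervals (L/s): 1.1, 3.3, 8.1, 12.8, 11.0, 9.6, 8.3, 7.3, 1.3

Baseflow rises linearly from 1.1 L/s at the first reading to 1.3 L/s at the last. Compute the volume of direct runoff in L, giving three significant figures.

Direct-runoff ordinates (Q − Q_b): 0.00, 2.17, 6.95, 11.62, 9.80, 8.38, 7.05, 6.03, 0.00 L/s.
ΣQ_DR = 52.00 L/s.
With Δt = 0.5 h = 1800 s, V = ΣQ_DR · Δt = 52.00 × 1800 = 93600 L.

V ≈ 93600 L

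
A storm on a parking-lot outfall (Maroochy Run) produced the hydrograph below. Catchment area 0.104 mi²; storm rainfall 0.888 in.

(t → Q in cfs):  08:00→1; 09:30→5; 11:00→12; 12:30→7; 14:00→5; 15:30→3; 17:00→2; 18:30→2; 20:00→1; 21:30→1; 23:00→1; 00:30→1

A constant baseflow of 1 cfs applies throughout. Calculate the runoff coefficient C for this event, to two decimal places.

C ≈ 0.73

ΣQ_DR = 29.00 cfs; V = ΣQ_DR·Δt = 1.566 × 10^5 ft³.
Runoff depth d = V / A = 0.6481 in.
C = d / P = 0.6481 / 0.888 = 0.73.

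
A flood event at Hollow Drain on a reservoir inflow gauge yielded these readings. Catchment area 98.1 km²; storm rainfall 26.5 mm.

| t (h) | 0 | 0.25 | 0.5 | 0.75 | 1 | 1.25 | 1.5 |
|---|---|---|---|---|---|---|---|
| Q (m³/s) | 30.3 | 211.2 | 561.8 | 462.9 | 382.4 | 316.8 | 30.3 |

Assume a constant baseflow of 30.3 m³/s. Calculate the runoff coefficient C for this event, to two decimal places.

C ≈ 0.62

ΣQ_DR = 1784 m³/s; V = ΣQ_DR·Δt = 1.605 × 10^6 m³.
Runoff depth d = V / A = 16.36 mm.
C = d / P = 16.36 / 26.5 = 0.62.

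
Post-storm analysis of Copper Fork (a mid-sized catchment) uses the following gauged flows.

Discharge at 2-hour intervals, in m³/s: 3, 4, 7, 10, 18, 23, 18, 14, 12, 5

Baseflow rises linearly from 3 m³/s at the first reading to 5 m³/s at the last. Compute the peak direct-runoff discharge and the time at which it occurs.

Subtracting baseflow gives direct-runoff ordinates: 0.00, 0.78, 3.56, 6.33, 14.11, 18.89, 13.67, 9.44, 7.22, 0.00 m³/s.
The maximum is 18.89 m³/s, occurring at the reading for t = 10 h.

Q_p = 18.89 m³/s at t = 10 h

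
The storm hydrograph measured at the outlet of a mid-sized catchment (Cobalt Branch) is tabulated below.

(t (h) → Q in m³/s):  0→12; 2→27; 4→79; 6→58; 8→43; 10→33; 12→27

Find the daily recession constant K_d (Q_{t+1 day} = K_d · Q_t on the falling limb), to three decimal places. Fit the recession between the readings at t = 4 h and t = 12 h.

Between t = 4 h and t = 12 h the flow falls from 79 to 27 m³/s over 4×2 h = 8 h.
Per-interval ratio K = (27/79)^(1/4) = 0.7646; K_d = K^(24/2) = 0.040.

K_d ≈ 0.040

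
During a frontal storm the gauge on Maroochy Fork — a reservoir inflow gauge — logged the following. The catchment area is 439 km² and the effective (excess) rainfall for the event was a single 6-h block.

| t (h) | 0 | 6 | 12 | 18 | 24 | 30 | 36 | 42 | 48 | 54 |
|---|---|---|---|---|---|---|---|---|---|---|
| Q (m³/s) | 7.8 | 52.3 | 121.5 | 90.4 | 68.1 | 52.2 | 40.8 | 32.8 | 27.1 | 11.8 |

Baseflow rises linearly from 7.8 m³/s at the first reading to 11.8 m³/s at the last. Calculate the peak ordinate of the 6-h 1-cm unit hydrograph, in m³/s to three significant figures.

Direct runoff: 0.00, 44.06, 112.81, 81.27, 58.52, 42.18, 30.33, 21.89, 15.74, 0.00 m³/s; ΣQ_DR = 406.8 m³/s, peak = 112.81 m³/s.
Runoff depth d = ΣQ_DR·Δt / A = 406.8 × 21600 / (439 km²) = 20.02 mm.
The 1-cm UH is the DRH scaled by (10 mm)/d, so U_p = 112.81 × 10/20.02 = 56.4 m³/s.

U_p ≈ 56.4 m³/s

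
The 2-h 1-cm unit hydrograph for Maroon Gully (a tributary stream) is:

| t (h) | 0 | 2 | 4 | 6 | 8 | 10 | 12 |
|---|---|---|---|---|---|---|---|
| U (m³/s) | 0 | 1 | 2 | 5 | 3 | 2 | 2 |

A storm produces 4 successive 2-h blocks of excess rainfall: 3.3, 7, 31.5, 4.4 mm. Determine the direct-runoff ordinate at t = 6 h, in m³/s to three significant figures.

By discrete convolution, Q_j = Σ (P_i / 10 mm) · U_{j−i}.
At t = 6 h (j=3): Q = (3.3/10)·5 + (7/10)·2 + (31.5/10)·1 + (4.4/10)·0 = 6.20 m³/s.

Q ≈ 6.20 m³/s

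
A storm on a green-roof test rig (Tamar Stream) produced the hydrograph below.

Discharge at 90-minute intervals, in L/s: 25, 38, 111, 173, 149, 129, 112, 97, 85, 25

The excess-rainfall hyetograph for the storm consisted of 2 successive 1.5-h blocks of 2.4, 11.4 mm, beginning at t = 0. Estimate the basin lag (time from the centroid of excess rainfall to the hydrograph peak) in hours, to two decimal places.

Centroid of excess rainfall: t_c = Σ P_i·t̄_i / ΣP_i = 1.9891 h (block centres at 0.75, 2.25 h).
Hydrograph peak occurs at t = 4.5 h, so basin lag t_L = 4.5 − 1.9891 = 2.51 h.

t_L ≈ 2.51 h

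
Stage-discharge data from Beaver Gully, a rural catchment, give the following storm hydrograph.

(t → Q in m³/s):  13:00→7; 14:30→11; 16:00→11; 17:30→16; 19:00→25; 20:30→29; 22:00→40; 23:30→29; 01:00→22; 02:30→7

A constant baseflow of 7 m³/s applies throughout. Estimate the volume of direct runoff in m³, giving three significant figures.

Direct-runoff ordinates (Q − Q_b): 0.0, 4.0, 4.0, 9.0, 18.0, 22.0, 33.0, 22.0, 15.0, 0.0 m³/s.
ΣQ_DR = 127.0 m³/s.
With Δt = 1.5 h = 5400 s, V = ΣQ_DR · Δt = 127.0 × 5400 = 6.86 × 10^5 m³.

V ≈ 6.86 × 10^5 m³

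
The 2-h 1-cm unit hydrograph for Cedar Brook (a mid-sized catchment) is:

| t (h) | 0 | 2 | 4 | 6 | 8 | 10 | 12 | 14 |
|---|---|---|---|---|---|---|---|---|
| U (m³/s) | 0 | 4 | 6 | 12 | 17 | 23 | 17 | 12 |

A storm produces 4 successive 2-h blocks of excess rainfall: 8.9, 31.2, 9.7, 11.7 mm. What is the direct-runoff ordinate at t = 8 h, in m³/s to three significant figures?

Q ≈ 63.1 m³/s

By discrete convolution, Q_j = Σ (P_i / 10 mm) · U_{j−i}.
At t = 8 h (j=4): Q = (8.9/10)·17 + (31.2/10)·12 + (9.7/10)·6 + (11.7/10)·4 = 63.1 m³/s.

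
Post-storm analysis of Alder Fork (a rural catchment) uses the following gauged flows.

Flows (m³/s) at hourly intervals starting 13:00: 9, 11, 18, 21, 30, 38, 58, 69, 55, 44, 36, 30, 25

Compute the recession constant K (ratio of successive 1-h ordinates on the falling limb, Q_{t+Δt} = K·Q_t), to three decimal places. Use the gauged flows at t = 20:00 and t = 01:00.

Using the recession-limb readings at t = 20:00 and t = 01:00: Q falls from 69 to 25 m³/s over 5 intervals.
K = (Q₂/Q₁)^(1/5) = (25/69)^(1/5) = 0.816.

K ≈ 0.816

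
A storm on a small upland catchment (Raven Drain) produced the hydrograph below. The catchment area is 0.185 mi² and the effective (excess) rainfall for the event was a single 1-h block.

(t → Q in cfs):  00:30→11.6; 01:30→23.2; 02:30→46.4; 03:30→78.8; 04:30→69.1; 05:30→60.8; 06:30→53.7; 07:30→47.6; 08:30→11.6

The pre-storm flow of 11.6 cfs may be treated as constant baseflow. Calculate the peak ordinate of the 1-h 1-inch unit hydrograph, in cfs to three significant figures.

U_p ≈ 26.9 cfs

Direct runoff: 0.0, 11.6, 34.8, 67.2, 57.5, 49.2, 42.1, 36.0, 0.0 cfs; ΣQ_DR = 298.4 cfs, peak = 67.2 cfs.
Runoff depth d = ΣQ_DR·Δt / A = 298.4 × 3600 / (0.185 mi²) = 2.499 in.
The 1-inch UH is the DRH scaled by (1 in)/d, so U_p = 67.2 × 1/2.499 = 26.9 cfs.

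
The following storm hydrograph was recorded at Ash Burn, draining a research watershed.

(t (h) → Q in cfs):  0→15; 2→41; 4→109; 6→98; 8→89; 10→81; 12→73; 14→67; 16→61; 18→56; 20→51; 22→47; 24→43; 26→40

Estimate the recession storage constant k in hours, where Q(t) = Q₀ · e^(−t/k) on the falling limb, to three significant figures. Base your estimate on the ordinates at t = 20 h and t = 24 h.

k ≈ 23.4 h

On the falling limb, Q drops from 51 to 43 cfs between t = 20 h and t = 24 h (Δt = 4 h).
k = −Δt / ln(Q₂/Q₁) = −4 / ln(43/51) = 23.4 h.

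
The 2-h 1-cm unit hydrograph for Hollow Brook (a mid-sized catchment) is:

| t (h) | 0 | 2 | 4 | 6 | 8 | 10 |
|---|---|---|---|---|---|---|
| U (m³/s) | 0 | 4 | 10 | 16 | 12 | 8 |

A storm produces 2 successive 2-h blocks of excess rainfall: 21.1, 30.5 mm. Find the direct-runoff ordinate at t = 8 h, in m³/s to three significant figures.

By discrete convolution, Q_j = Σ (P_i / 10 mm) · U_{j−i}.
At t = 8 h (j=4): Q = (21.1/10)·12 + (30.5/10)·16 = 74.1 m³/s.

Q ≈ 74.1 m³/s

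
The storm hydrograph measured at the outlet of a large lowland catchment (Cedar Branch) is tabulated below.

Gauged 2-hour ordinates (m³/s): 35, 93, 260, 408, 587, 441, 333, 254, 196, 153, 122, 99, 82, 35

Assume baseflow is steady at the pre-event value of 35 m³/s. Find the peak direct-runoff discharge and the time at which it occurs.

Q_p = 552.0 m³/s at t = 8 h

Subtracting baseflow gives direct-runoff ordinates: 0.0, 58.0, 225.0, 373.0, 552.0, 406.0, 298.0, 219.0, 161.0, 118.0, 87.0, 64.0, 47.0, 0.0 m³/s.
The maximum is 552.0 m³/s, occurring at the reading for t = 8 h.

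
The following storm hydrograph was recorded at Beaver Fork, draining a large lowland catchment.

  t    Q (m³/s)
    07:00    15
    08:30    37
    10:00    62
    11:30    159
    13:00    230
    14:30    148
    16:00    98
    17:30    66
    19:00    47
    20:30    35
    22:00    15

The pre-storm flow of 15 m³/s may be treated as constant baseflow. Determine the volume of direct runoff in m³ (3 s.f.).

Direct-runoff ordinates (Q − Q_b): 0.0, 22.0, 47.0, 144.0, 215.0, 133.0, 83.0, 51.0, 32.0, 20.0, 0.0 m³/s.
ΣQ_DR = 747.0 m³/s.
With Δt = 1.5 h = 5400 s, V = ΣQ_DR · Δt = 747.0 × 5400 = 4.03 × 10^6 m³.

V ≈ 4.03 × 10^6 m³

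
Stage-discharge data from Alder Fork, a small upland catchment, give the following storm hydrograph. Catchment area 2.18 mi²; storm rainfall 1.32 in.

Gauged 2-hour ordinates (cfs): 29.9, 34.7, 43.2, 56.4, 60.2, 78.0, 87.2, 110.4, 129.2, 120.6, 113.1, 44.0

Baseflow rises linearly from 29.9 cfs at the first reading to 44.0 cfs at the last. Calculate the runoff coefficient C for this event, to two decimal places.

C ≈ 0.50

ΣQ_DR = 463.5 cfs; V = ΣQ_DR·Δt = 3.337 × 10^6 ft³.
Runoff depth d = V / A = 0.6589 in.
C = d / P = 0.6589 / 1.32 = 0.50.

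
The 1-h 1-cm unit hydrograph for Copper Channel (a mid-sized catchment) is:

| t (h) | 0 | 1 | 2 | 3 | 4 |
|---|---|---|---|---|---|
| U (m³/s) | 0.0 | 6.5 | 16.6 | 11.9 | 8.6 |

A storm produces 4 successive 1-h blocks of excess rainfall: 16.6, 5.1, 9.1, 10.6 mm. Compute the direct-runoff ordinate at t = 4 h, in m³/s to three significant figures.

Q ≈ 42.3 m³/s

By discrete convolution, Q_j = Σ (P_i / 10 mm) · U_{j−i}.
At t = 4 h (j=4): Q = (16.6/10)·8.6 + (5.1/10)·11.9 + (9.1/10)·16.6 + (10.6/10)·6.5 = 42.3 m³/s.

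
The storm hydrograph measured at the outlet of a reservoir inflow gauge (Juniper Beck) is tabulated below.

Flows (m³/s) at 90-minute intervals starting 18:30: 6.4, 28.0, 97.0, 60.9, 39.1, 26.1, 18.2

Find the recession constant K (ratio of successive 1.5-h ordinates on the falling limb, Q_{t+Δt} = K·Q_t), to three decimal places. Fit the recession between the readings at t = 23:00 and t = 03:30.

Using the recession-limb readings at t = 23:00 and t = 03:30: Q falls from 60.9 to 18.2 m³/s over 3 intervals.
K = (Q₂/Q₁)^(1/3) = (18.2/60.9)^(1/3) = 0.669.

K ≈ 0.669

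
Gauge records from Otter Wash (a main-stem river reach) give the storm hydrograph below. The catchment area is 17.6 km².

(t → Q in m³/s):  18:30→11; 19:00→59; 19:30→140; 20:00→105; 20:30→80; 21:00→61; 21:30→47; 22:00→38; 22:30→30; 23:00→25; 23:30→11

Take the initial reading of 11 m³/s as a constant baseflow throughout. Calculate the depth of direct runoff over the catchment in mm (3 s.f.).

Direct runoff: 0.0, 48.0, 129.0, 94.0, 69.0, 50.0, 36.0, 27.0, 19.0, 14.0, 0.0 m³/s; ΣQ_DR = 486.0 m³/s.
V = ΣQ_DR · Δt = 486.0 × 1800 s = 8.748 × 10^5 m³.
Over A = 17.6 km², depth = V / A = 49.7 mm.

d ≈ 49.7 mm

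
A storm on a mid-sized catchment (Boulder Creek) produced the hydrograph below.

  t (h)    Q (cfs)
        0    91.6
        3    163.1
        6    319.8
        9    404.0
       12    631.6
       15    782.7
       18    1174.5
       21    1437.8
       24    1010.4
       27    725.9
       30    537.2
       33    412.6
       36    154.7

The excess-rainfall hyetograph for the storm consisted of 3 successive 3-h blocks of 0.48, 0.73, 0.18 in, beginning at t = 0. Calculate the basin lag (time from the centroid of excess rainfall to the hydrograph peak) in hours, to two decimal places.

t_L ≈ 17.15 h

Centroid of excess rainfall: t_c = Σ P_i·t̄_i / ΣP_i = 3.8525 h (block centres at 1.5, 4.5, 7.5 h).
Hydrograph peak occurs at t = 21 h, so basin lag t_L = 21 − 3.8525 = 17.15 h.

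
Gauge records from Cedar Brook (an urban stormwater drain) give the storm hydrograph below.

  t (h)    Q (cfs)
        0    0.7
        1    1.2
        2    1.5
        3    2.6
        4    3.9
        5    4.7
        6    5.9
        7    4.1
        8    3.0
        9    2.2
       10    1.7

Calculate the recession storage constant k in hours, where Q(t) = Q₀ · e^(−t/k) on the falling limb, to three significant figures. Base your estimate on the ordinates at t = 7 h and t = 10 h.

k ≈ 3.41 h

On the falling limb, Q drops from 4.1 to 1.7 cfs between t = 7 h and t = 10 h (Δt = 3 h).
k = −Δt / ln(Q₂/Q₁) = −3 / ln(1.7/4.1) = 3.41 h.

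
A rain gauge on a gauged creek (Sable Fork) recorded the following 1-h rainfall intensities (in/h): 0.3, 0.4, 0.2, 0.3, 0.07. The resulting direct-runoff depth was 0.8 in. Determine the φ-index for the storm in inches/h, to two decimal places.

φ ≈ 0.10 in/h

Only the 4 blocks with intensity above φ contribute runoff: 0.3, 0.4, 0.2, 0.3 in/h.
Σ(I−φ)·Δt = d  ⇒  (0.3+0.4+0.2+0.3 − 4φ)·1 = 0.8
φ = (1.200 − 0.8/1) / 4 = 0.10 in/h.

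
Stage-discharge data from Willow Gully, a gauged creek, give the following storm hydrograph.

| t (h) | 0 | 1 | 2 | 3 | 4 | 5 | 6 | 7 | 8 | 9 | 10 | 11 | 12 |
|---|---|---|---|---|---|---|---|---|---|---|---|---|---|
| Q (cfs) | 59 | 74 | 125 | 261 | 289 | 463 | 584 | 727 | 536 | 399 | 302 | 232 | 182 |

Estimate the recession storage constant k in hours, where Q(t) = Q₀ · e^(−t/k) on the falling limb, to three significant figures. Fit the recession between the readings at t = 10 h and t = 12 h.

On the falling limb, Q drops from 302 to 182 cfs between t = 10 h and t = 12 h (Δt = 2 h).
k = −Δt / ln(Q₂/Q₁) = −2 / ln(182/302) = 3.95 h.

k ≈ 3.95 h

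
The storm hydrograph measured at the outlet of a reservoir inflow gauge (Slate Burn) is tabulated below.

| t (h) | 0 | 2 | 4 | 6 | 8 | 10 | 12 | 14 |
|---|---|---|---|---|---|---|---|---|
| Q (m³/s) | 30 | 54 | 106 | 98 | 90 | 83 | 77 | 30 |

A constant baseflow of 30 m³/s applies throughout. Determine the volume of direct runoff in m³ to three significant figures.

Direct-runoff ordinates (Q − Q_b): 0.0, 24.0, 76.0, 68.0, 60.0, 53.0, 47.0, 0.0 m³/s.
ΣQ_DR = 328.0 m³/s.
With Δt = 2 h = 7200 s, V = ΣQ_DR · Δt = 328.0 × 7200 = 2.36 × 10^6 m³.

V ≈ 2.36 × 10^6 m³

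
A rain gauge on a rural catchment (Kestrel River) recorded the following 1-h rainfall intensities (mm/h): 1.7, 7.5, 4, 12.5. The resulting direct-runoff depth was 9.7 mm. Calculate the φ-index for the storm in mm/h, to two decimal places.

φ ≈ 5.15 mm/h

Only the 2 blocks with intensity above φ contribute runoff: 7.5, 12.5 mm/h.
Σ(I−φ)·Δt = d  ⇒  (7.5+12.5 − 2φ)·1 = 9.7
φ = (20.00 − 9.7/1) / 2 = 5.15 mm/h.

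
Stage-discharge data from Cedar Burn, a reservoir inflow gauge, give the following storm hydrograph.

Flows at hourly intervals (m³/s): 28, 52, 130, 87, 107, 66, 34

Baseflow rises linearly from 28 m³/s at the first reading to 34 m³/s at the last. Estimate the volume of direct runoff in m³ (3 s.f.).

V ≈ 1.03 × 10^6 m³

Direct-runoff ordinates (Q − Q_b): 0.00, 23.00, 100.00, 56.00, 75.00, 33.00, 0.00 m³/s.
ΣQ_DR = 287.0 m³/s.
With Δt = 1 h = 3600 s, V = ΣQ_DR · Δt = 287.0 × 3600 = 1.03 × 10^6 m³.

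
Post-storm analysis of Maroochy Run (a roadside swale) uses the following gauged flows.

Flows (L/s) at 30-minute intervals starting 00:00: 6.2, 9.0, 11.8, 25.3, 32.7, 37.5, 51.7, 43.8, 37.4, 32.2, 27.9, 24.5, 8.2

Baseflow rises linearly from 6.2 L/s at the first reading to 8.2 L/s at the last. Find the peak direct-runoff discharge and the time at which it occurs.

Subtracting baseflow gives direct-runoff ordinates: 0.00, 2.63, 5.27, 18.60, 25.83, 30.47, 44.50, 36.43, 29.87, 24.50, 20.03, 16.47, 0.00 L/s.
The maximum is 44.50 L/s, occurring at the reading for t = 03:00.

Q_p = 44.50 L/s at t = 03:00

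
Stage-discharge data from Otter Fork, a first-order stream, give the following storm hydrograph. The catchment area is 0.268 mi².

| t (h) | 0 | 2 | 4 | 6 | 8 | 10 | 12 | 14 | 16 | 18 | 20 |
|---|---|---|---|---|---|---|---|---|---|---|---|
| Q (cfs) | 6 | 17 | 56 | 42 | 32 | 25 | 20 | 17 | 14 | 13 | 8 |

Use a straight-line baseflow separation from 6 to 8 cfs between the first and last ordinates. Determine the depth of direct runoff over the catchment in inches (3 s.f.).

d ≈ 2.00 in

Direct runoff: 0.00, 10.80, 49.60, 35.40, 25.20, 18.00, 12.80, 9.60, 6.40, 5.20, 0.00 cfs; ΣQ_DR = 173.0 cfs.
V = ΣQ_DR · Δt = 173.0 × 7200 s = 1.246 × 10^6 ft³.
Over A = 0.268 mi², depth = V / A = 2.00 in.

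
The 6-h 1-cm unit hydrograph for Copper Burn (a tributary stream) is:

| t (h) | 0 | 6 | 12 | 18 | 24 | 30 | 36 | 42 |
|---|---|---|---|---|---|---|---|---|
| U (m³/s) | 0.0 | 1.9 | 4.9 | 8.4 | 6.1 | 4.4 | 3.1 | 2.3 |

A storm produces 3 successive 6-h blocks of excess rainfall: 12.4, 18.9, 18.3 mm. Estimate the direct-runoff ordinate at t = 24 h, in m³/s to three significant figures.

Q ≈ 32.4 m³/s

By discrete convolution, Q_j = Σ (P_i / 10 mm) · U_{j−i}.
At t = 24 h (j=4): Q = (12.4/10)·6.1 + (18.9/10)·8.4 + (18.3/10)·4.9 = 32.4 m³/s.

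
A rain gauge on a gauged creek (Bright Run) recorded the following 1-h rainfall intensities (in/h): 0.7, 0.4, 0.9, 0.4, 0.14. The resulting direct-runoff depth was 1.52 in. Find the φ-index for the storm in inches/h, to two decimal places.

φ ≈ 0.22 in/h

Only the 4 blocks with intensity above φ contribute runoff: 0.7, 0.4, 0.9, 0.4 in/h.
Σ(I−φ)·Δt = d  ⇒  (0.7+0.4+0.9+0.4 − 4φ)·1 = 1.52
φ = (2.400 − 1.52/1) / 4 = 0.22 in/h.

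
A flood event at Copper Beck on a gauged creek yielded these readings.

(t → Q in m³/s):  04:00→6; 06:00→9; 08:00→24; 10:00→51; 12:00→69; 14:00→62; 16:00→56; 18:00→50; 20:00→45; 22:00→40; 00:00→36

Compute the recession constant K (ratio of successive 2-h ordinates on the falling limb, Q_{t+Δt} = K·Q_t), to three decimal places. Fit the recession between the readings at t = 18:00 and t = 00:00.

K ≈ 0.896

Using the recession-limb readings at t = 18:00 and t = 00:00: Q falls from 50 to 36 m³/s over 3 intervals.
K = (Q₂/Q₁)^(1/3) = (36/50)^(1/3) = 0.896.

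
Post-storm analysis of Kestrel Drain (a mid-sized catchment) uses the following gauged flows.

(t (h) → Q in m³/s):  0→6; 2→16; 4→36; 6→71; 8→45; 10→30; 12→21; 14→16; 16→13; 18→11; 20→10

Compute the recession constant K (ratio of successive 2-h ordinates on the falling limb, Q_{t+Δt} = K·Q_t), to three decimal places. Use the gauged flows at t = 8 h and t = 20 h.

Using the recession-limb readings at t = 8 h and t = 20 h: Q falls from 45 to 10 m³/s over 6 intervals.
K = (Q₂/Q₁)^(1/6) = (10/45)^(1/6) = 0.778.

K ≈ 0.778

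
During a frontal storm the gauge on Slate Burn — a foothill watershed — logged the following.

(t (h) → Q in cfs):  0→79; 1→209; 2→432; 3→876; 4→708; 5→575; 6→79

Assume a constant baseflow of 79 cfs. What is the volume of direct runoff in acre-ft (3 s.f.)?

Direct-runoff ordinates (Q − Q_b): 0.0, 130.0, 353.0, 797.0, 629.0, 496.0, 0.0 cfs.
ΣQ_DR = 2405 cfs.
With Δt = 1 h = 3600 s, V = ΣQ_DR · Δt = 2405 × 3600 = 8.66 × 10^6 ft³ = 199 acre-ft.

V ≈ 199 acre-ft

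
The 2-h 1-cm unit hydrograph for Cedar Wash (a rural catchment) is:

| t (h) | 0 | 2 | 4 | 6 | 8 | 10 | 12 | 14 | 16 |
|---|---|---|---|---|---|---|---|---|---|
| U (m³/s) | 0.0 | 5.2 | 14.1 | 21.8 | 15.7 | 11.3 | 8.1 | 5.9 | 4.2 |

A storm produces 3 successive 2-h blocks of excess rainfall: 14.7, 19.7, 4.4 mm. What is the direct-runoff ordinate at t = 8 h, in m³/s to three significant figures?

By discrete convolution, Q_j = Σ (P_i / 10 mm) · U_{j−i}.
At t = 8 h (j=4): Q = (14.7/10)·15.7 + (19.7/10)·21.8 + (4.4/10)·14.1 = 72.2 m³/s.

Q ≈ 72.2 m³/s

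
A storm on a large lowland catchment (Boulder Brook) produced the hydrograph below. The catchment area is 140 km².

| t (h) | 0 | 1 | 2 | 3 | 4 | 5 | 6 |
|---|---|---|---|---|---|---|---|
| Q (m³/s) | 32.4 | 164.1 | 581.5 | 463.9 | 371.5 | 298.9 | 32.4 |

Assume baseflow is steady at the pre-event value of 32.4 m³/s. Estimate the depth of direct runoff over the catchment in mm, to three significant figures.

d ≈ 44.2 mm

Direct runoff: 0.0, 131.7, 549.1, 431.5, 339.1, 266.5, 0.0 m³/s; ΣQ_DR = 1718 m³/s.
V = ΣQ_DR · Δt = 1718 × 3600 s = 6.184 × 10^6 m³.
Over A = 140 km², depth = V / A = 44.2 mm.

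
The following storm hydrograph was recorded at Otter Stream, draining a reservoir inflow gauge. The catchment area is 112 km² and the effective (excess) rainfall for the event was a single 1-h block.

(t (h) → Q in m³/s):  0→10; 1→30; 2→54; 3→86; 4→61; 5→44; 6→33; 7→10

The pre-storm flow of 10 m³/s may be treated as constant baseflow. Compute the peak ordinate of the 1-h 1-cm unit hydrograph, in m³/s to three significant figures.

U_p ≈ 95.3 m³/s

Direct runoff: 0.0, 20.0, 44.0, 76.0, 51.0, 34.0, 23.0, 0.0 m³/s; ΣQ_DR = 248.0 m³/s, peak = 76.0 m³/s.
Runoff depth d = ΣQ_DR·Δt / A = 248.0 × 3600 / (112 km²) = 7.971 mm.
The 1-cm UH is the DRH scaled by (10 mm)/d, so U_p = 76.0 × 10/7.971 = 95.3 m³/s.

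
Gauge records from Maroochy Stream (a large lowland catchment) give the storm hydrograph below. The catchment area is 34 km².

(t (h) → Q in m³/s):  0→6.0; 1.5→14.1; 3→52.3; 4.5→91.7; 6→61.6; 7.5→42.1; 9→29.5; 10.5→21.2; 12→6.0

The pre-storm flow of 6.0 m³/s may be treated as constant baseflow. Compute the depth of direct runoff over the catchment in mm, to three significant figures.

d ≈ 43.0 mm

Direct runoff: 0.0, 8.1, 46.3, 85.7, 55.6, 36.1, 23.5, 15.2, 0.0 m³/s; ΣQ_DR = 270.5 m³/s.
V = ΣQ_DR · Δt = 270.5 × 5400 s = 1.461 × 10^6 m³.
Over A = 34 km², depth = V / A = 43.0 mm.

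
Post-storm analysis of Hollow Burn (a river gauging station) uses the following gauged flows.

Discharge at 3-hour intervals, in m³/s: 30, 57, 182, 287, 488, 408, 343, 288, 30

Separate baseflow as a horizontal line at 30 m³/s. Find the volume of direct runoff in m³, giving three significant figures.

Direct-runoff ordinates (Q − Q_b): 0.0, 27.0, 152.0, 257.0, 458.0, 378.0, 313.0, 258.0, 0.0 m³/s.
ΣQ_DR = 1843 m³/s.
With Δt = 3 h = 10800 s, V = ΣQ_DR · Δt = 1843 × 10800 = 1.99 × 10^7 m³.

V ≈ 1.99 × 10^7 m³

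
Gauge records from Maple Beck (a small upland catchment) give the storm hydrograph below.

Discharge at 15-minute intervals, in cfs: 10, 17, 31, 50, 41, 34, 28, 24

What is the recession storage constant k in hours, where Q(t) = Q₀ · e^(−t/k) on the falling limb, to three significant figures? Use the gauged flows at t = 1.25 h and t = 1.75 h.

k ≈ 1.44 h

On the falling limb, Q drops from 34 to 24 cfs between t = 1.25 h and t = 1.75 h (Δt = 0.5 h).
k = −Δt / ln(Q₂/Q₁) = −0.5 / ln(24/34) = 1.44 h.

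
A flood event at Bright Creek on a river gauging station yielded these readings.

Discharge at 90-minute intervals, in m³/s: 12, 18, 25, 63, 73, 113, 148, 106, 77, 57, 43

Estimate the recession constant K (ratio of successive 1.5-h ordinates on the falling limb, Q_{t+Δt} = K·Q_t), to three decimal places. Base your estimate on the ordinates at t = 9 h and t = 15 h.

K ≈ 0.734

Using the recession-limb readings at t = 9 h and t = 15 h: Q falls from 148 to 43 m³/s over 4 intervals.
K = (Q₂/Q₁)^(1/4) = (43/148)^(1/4) = 0.734.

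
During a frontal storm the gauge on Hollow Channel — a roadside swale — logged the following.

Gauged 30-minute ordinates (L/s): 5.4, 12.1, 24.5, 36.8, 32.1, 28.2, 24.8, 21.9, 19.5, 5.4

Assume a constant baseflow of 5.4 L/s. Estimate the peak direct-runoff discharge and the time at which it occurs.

Subtracting baseflow gives direct-runoff ordinates: 0.0, 6.7, 19.1, 31.4, 26.7, 22.8, 19.4, 16.5, 14.1, 0.0 L/s.
The maximum is 31.4 L/s, occurring at the reading for t = 1.5 h.

Q_p = 31.4 L/s at t = 1.5 h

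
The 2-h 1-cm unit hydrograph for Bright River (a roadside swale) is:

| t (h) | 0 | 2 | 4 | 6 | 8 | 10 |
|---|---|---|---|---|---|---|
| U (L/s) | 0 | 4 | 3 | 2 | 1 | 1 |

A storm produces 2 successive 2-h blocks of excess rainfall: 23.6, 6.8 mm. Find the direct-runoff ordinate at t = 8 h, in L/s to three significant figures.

Q ≈ 3.72 L/s

By discrete convolution, Q_j = Σ (P_i / 10 mm) · U_{j−i}.
At t = 8 h (j=4): Q = (23.6/10)·1 + (6.8/10)·2 = 3.72 L/s.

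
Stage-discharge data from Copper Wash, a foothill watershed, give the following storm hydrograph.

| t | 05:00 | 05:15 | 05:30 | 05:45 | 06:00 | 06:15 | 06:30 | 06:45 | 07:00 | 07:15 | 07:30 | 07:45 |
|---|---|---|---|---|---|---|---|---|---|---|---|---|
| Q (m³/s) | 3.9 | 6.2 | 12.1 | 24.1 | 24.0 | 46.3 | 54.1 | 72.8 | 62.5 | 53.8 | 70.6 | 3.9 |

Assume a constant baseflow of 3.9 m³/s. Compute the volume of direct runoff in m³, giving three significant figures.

Direct-runoff ordinates (Q − Q_b): 0.0, 2.3, 8.2, 20.2, 20.1, 42.4, 50.2, 68.9, 58.6, 49.9, 66.7, 0.0 m³/s.
ΣQ_DR = 387.5 m³/s.
With Δt = 0.25 h = 900 s, V = ΣQ_DR · Δt = 387.5 × 900 = 3.49 × 10^5 m³.

V ≈ 3.49 × 10^5 m³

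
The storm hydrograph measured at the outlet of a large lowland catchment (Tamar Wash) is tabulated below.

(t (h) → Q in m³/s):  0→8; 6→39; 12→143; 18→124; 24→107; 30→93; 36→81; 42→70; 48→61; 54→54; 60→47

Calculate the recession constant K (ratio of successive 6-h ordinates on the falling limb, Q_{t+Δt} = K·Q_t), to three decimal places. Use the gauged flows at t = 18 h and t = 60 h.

Using the recession-limb readings at t = 18 h and t = 60 h: Q falls from 124 to 47 m³/s over 7 intervals.
K = (Q₂/Q₁)^(1/7) = (47/124)^(1/7) = 0.871.

K ≈ 0.871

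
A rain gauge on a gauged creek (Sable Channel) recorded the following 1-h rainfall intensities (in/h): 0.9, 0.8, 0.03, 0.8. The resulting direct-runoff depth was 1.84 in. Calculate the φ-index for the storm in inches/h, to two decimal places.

φ ≈ 0.22 in/h

Only the 3 blocks with intensity above φ contribute runoff: 0.9, 0.8, 0.8 in/h.
Σ(I−φ)·Δt = d  ⇒  (0.9+0.8+0.8 − 3φ)·1 = 1.84
φ = (2.500 − 1.84/1) / 3 = 0.22 in/h.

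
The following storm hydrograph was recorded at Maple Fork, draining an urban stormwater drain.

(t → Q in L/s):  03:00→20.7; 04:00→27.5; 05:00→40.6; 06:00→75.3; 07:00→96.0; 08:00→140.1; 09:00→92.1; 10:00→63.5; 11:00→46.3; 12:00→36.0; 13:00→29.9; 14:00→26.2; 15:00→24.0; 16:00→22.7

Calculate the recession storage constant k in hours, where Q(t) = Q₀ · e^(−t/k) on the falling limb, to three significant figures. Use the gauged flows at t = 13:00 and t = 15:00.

k ≈ 9.10 h

On the falling limb, Q drops from 29.9 to 24.0 L/s between t = 13:00 and t = 15:00 (Δt = 2 h).
k = −Δt / ln(Q₂/Q₁) = −2 / ln(24.0/29.9) = 9.10 h.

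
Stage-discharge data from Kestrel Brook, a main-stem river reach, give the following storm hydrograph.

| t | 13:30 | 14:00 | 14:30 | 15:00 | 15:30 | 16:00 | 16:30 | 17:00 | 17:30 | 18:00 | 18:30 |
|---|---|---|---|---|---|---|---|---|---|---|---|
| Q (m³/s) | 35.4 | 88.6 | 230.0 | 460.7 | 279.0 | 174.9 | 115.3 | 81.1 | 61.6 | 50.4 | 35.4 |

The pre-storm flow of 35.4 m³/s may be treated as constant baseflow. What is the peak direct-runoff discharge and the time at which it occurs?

Q_p = 425.3 m³/s at t = 15:00

Subtracting baseflow gives direct-runoff ordinates: 0.0, 53.2, 194.6, 425.3, 243.6, 139.5, 79.9, 45.7, 26.2, 15.0, 0.0 m³/s.
The maximum is 425.3 m³/s, occurring at the reading for t = 15:00.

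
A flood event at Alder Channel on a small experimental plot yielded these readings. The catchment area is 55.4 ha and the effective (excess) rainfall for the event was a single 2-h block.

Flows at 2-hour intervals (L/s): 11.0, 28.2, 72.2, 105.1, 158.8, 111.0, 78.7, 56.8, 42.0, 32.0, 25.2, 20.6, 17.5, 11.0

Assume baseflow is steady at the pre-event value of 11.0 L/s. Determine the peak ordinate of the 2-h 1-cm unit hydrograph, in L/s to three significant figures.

U_p ≈ 185 L/s

Direct runoff: 0.0, 17.2, 61.2, 94.1, 147.8, 100.0, 67.7, 45.8, 31.0, 21.0, 14.2, 9.6, 6.5, 0.0 L/s; ΣQ_DR = 616.1 L/s, peak = 147.8 L/s.
Runoff depth d = ΣQ_DR·Δt / A = 616.1 × 7200 / (55.4 ha) = 8.007 mm.
The 1-cm UH is the DRH scaled by (10 mm)/d, so U_p = 147.8 × 10/8.007 = 185 L/s.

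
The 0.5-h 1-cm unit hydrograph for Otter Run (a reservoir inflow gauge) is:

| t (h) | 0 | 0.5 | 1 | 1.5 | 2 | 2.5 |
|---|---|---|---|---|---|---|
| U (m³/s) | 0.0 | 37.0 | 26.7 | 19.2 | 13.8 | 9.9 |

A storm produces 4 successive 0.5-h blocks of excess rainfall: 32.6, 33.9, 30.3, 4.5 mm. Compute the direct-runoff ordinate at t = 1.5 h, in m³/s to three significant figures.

By discrete convolution, Q_j = Σ (P_i / 10 mm) · U_{j−i}.
At t = 1.5 h (j=3): Q = (32.6/10)·19.2 + (33.9/10)·26.7 + (30.3/10)·37.0 + (4.5/10)·0.0 = 265 m³/s.

Q ≈ 265 m³/s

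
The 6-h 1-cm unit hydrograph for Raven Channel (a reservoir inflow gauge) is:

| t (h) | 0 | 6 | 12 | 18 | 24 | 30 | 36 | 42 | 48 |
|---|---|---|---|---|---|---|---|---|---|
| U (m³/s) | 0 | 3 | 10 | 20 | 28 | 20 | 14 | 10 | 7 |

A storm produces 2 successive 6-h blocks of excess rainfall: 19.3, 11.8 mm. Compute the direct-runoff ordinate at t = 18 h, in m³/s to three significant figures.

By discrete convolution, Q_j = Σ (P_i / 10 mm) · U_{j−i}.
At t = 18 h (j=3): Q = (19.3/10)·20 + (11.8/10)·10 = 50.4 m³/s.

Q ≈ 50.4 m³/s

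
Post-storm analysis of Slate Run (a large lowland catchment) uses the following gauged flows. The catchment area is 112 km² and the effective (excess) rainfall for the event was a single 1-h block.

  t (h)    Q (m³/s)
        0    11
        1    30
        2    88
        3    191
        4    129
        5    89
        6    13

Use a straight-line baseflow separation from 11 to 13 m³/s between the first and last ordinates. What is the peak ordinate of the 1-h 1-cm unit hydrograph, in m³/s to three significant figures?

U_p ≈ 119 m³/s

Direct runoff: 0.00, 18.67, 76.33, 179.00, 116.67, 76.33, 0.00 m³/s; ΣQ_DR = 467.0 m³/s, peak = 179.00 m³/s.
Runoff depth d = ΣQ_DR·Δt / A = 467.0 × 3600 / (112 km²) = 15.01 mm.
The 1-cm UH is the DRH scaled by (10 mm)/d, so U_p = 179.00 × 10/15.01 = 119 m³/s.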